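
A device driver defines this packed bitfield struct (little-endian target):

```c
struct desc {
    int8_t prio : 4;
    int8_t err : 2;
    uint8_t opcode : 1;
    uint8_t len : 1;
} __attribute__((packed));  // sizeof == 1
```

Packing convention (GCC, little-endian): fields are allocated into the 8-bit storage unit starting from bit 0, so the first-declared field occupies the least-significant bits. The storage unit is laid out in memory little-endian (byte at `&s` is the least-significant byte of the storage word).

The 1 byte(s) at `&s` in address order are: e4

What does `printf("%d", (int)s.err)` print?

-2

[0]=0xe4 (little-endian) → word 0xe4
prio [0+:4] = (word>>0) & 0xf = 4
err [4+:2] = (word>>4) & 0x3 = 2  ←
opcode [6+:1] = (word>>6) & 0x1 = 1
len [7+:1] = (word>>7) & 0x1 = 1
err signed 2b, MSB=1: 2 - 4 = -2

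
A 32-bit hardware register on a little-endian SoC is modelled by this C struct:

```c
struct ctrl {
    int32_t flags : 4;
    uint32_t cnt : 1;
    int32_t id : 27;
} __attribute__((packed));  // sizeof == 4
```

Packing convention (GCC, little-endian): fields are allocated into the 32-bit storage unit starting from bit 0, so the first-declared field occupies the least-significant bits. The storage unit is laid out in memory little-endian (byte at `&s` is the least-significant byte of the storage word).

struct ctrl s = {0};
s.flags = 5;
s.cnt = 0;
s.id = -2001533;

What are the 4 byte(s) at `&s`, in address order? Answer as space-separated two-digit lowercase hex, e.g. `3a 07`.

65 b0 2e fc

flags:4 = 5 → 0x5 << 0 → word 0x00000005
cnt:1 = 0 → 0x0 << 4 → word 0x00000005
id:27 = -2001533 → 0x7e17583 << 5 → word 0xfc2eb065
word = 0xfc2eb065 → little-endian bytes:
  [0]=0x65  [1]=0xb0  [2]=0x2e  [3]=0xfc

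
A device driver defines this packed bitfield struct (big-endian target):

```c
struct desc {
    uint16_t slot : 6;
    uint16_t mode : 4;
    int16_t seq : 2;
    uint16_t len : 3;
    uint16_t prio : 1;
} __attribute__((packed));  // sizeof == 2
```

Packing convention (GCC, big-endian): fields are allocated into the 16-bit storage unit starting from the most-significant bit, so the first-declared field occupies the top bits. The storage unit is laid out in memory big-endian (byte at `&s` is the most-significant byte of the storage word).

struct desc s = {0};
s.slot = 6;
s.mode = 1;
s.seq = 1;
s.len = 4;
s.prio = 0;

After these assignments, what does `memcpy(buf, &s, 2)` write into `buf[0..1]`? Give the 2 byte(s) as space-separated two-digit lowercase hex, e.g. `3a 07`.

[10+:6] slot=6 & 0x3f = 0x6; word=0x1800
[6+:4] mode=1 & 0xf = 0x1; word=0x1840
[4+:2] seq=1 & 0x3 = 0x1; word=0x1850
[1+:3] len=4 & 0x7 = 0x4; word=0x1858
[0+:1] prio=0 & 0x1 = 0x0; word=0x1858
word = 0x1858 → big-endian bytes:
  [0]=0x18  [1]=0x58

18 58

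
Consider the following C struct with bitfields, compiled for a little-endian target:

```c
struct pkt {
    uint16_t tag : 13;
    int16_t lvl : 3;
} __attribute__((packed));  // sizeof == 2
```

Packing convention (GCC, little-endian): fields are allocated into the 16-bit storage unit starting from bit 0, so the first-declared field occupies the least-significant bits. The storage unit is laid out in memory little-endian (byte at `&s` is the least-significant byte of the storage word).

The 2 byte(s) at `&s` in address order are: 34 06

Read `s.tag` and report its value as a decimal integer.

1588

[0]=0x34 [1]=0x06 (little-endian) → word 0x0634
tag:13 @ bit 0 → (0x0634>>0)&0x1fff = 0x634  ←
lvl:3 @ bit 13 → (0x0634>>13)&0x7 = 0x0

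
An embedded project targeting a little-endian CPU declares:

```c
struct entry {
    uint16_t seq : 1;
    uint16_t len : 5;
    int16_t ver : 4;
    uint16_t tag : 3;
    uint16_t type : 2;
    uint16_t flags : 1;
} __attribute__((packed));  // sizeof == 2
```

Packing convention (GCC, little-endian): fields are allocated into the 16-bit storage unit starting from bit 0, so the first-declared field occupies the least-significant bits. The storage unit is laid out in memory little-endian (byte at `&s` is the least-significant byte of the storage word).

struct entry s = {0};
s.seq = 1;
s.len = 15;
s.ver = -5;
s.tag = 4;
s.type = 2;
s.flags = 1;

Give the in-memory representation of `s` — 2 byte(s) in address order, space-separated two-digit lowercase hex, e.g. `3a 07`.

df d2

seq (1b) val=1 bits=0x1 at bit 0: 0x0001
len (5b) val=15 bits=0xf at bit 1: 0x001f
ver (4b) val=-5 bits=0xb at bit 6: 0x02df
tag (3b) val=4 bits=0x4 at bit 10: 0x12df
type (2b) val=2 bits=0x2 at bit 13: 0x52df
flags (1b) val=1 bits=0x1 at bit 15: 0xd2df
word = 0xd2df → little-endian bytes:
  [0]=0xdf  [1]=0xd2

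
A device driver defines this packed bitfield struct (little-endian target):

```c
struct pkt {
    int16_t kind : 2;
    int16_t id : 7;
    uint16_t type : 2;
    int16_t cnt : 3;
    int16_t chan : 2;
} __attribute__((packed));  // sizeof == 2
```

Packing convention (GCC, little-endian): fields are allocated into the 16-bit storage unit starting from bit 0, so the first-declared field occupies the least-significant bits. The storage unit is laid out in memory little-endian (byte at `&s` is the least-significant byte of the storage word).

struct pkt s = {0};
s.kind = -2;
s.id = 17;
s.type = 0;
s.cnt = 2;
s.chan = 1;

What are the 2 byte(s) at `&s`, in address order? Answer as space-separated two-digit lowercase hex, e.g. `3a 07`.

kind:2 = -2 → 0x2 << 0 → word 0x0002
id:7 = 17 → 0x11 << 2 → word 0x0046
type:2 = 0 → 0x0 << 9 → word 0x0046
cnt:3 = 2 → 0x2 << 11 → word 0x1046
chan:2 = 1 → 0x1 << 14 → word 0x5046
word = 0x5046 → little-endian bytes:
  [0]=0x46  [1]=0x50

46 50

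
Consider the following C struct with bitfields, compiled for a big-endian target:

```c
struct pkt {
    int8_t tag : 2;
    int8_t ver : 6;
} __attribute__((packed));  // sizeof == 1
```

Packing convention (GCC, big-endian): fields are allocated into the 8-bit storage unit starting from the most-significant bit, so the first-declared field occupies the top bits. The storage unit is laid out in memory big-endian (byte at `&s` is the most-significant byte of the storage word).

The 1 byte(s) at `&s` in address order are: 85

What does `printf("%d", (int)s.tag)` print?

[0]=0x85 (big-endian) → word 0x85
tag [6+:2] = (word>>6) & 0x3 = 2  ←
ver [0+:6] = (word>>0) & 0x3f = 5
tag signed 2b, MSB=1: 2 - 4 = -2

-2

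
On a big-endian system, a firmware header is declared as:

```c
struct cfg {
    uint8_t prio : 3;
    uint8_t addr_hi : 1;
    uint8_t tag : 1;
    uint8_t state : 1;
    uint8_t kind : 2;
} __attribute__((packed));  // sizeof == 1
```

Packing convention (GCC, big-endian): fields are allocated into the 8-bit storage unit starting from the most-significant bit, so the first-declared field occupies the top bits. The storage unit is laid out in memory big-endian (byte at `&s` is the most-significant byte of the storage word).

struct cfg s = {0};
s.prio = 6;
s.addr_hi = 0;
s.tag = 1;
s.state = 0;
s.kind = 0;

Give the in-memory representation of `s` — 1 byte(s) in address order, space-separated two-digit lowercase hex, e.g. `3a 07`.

c8

prio:3 = 6 → 0x6 << 5 → word 0xc0
addr_hi:1 = 0 → 0x0 << 4 → word 0xc0
tag:1 = 1 → 0x1 << 3 → word 0xc8
state:1 = 0 → 0x0 << 2 → word 0xc8
kind:2 = 0 → 0x0 << 0 → word 0xc8
word = 0xc8 → big-endian bytes:
  [0]=0xc8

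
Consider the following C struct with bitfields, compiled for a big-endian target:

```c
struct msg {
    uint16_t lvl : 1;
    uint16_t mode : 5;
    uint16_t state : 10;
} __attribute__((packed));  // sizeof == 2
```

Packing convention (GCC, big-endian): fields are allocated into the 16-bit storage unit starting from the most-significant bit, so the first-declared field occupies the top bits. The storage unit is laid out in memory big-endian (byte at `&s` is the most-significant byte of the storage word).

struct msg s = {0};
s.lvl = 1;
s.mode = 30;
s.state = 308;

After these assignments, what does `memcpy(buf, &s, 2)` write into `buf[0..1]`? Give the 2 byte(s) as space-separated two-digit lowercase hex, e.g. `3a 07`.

[15+:1] lvl=1 & 0x1 = 0x1; word=0x8000
[10+:5] mode=30 & 0x1f = 0x1e; word=0xf800
[0+:10] state=308 & 0x3ff = 0x134; word=0xf934
word = 0xf934 → big-endian bytes:
  [0]=0xf9  [1]=0x34

f9 34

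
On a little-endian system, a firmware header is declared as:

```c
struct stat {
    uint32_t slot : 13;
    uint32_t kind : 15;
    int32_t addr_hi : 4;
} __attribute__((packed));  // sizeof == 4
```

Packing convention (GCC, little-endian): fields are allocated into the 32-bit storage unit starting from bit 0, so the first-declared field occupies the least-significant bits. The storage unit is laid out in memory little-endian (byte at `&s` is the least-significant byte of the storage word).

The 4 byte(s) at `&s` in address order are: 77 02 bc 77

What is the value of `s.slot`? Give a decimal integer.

[0]=0x77 [1]=0x02 [2]=0xbc [3]=0x77 (little-endian) → word 0x77bc0277
slot:13 @ bit 0 → (0x77bc0277>>0)&0x1fff = 0x277  ←
kind:15 @ bit 13 → (0x77bc0277>>13)&0x7fff = 0x3de0
addr_hi:4 @ bit 28 → (0x77bc0277>>28)&0xf = 0x7

631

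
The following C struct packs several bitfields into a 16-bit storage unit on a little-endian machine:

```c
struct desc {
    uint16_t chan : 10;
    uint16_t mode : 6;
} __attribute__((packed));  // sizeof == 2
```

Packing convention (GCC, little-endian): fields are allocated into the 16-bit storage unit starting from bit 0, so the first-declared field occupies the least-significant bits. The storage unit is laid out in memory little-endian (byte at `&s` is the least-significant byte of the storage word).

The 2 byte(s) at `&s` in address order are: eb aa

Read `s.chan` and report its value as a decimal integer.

[0]=0xeb [1]=0xaa (little-endian) → word 0xaaeb
chan [0+:10] = (word>>0) & 0x3ff = 747  ←
mode [10+:6] = (word>>10) & 0x3f = 42

747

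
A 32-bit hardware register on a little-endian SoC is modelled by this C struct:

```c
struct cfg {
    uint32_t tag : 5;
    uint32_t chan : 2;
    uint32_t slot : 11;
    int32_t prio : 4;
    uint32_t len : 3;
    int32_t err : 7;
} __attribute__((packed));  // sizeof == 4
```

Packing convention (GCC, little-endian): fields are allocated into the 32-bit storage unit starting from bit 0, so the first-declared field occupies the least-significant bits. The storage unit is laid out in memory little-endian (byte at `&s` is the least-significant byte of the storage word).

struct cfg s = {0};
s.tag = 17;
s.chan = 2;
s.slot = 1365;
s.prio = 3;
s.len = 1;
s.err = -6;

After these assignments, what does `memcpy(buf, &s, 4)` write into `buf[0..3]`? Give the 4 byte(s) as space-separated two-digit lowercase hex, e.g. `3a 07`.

tag:5 = 17 → 0x11 << 0 → word 0x00000011
chan:2 = 2 → 0x2 << 5 → word 0x00000051
slot:11 = 1365 → 0x555 << 7 → word 0x0002aad1
prio:4 = 3 → 0x3 << 18 → word 0x000eaad1
len:3 = 1 → 0x1 << 22 → word 0x004eaad1
err:7 = -6 → 0x7a << 25 → word 0xf44eaad1
word = 0xf44eaad1 → little-endian bytes:
  [0]=0xd1  [1]=0xaa  [2]=0x4e  [3]=0xf4

d1 aa 4e f4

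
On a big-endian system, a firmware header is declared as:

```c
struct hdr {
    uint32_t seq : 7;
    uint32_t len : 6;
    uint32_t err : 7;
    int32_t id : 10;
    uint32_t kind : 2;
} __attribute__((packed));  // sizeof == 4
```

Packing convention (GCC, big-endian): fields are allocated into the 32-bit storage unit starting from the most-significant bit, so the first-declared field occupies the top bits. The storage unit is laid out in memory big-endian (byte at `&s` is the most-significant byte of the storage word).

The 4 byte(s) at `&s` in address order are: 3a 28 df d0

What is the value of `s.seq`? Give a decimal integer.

29

[0]=0x3a [1]=0x28 [2]=0xdf [3]=0xd0 (big-endian) → word 0x3a28dfd0
seq [25+:7] = (word>>25) & 0x7f = 29  ←
len [19+:6] = (word>>19) & 0x3f = 5
err [12+:7] = (word>>12) & 0x7f = 13
id [2+:10] = (word>>2) & 0x3ff = 1012
kind [0+:2] = (word>>0) & 0x3 = 0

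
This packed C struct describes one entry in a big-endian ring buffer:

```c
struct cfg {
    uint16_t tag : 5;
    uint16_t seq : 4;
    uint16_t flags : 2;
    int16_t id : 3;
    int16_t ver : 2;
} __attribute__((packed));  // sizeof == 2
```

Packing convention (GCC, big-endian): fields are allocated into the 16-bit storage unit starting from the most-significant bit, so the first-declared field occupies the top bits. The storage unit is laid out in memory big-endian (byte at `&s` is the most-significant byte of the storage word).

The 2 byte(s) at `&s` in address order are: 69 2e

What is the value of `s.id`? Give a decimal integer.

[0]=0x69 [1]=0x2e (big-endian) → word 0x692e
tag:5 @ bit 11 → (0x692e>>11)&0x1f = 0xd
seq:4 @ bit 7 → (0x692e>>7)&0xf = 0x2
flags:2 @ bit 5 → (0x692e>>5)&0x3 = 0x1
id:3 @ bit 2 → (0x692e>>2)&0x7 = 0x3  ←
ver:2 @ bit 0 → (0x692e>>0)&0x3 = 0x2
id signed 3b, MSB=0: value = 3

3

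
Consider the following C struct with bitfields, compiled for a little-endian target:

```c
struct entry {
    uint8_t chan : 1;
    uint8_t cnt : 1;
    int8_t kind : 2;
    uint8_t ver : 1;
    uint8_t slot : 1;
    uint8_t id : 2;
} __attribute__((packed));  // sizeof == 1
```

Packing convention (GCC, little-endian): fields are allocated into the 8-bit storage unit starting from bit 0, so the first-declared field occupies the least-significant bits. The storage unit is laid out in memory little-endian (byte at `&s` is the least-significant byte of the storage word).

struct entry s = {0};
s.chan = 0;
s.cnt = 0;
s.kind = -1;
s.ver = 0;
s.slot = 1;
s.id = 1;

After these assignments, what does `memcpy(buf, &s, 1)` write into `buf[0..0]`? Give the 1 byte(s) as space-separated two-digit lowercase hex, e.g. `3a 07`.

6c

[0+:1] chan=0 & 0x1 = 0x0; word=0x00
[1+:1] cnt=0 & 0x1 = 0x0; word=0x00
[2+:2] kind=-1 & 0x3 = 0x3; word=0x0c
[4+:1] ver=0 & 0x1 = 0x0; word=0x0c
[5+:1] slot=1 & 0x1 = 0x1; word=0x2c
[6+:2] id=1 & 0x3 = 0x1; word=0x6c
word = 0x6c → little-endian bytes:
  [0]=0x6c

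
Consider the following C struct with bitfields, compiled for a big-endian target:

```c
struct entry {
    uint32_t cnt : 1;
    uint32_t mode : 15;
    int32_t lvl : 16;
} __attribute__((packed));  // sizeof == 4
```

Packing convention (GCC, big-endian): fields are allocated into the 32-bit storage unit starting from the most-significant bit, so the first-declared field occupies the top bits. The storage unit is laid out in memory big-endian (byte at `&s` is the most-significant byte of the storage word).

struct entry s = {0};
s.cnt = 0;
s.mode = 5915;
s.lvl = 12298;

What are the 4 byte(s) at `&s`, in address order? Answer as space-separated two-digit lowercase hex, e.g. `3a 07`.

cnt (1b) val=0 bits=0x0 at bit 31: 0x00000000
mode (15b) val=5915 bits=0x171b at bit 16: 0x171b0000
lvl (16b) val=12298 bits=0x300a at bit 0: 0x171b300a
word = 0x171b300a → big-endian bytes:
  [0]=0x17  [1]=0x1b  [2]=0x30  [3]=0x0a

17 1b 30 0a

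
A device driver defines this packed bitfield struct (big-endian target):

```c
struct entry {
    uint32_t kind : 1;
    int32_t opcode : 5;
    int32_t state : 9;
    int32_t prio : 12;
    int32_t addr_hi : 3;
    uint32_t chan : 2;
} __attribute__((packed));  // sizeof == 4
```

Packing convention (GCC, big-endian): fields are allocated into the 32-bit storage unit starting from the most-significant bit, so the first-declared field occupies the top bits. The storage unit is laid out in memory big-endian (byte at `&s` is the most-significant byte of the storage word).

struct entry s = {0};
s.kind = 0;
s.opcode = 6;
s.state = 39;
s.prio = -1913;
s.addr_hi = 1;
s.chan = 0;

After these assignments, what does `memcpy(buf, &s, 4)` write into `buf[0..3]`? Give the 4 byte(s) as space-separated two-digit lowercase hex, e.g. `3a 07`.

18 4f 10 e4

kind (1b) val=0 bits=0x0 at bit 31: 0x00000000
opcode (5b) val=6 bits=0x6 at bit 26: 0x18000000
state (9b) val=39 bits=0x27 at bit 17: 0x184e0000
prio (12b) val=-1913 bits=0x887 at bit 5: 0x184f10e0
addr_hi (3b) val=1 bits=0x1 at bit 2: 0x184f10e4
chan (2b) val=0 bits=0x0 at bit 0: 0x184f10e4
word = 0x184f10e4 → big-endian bytes:
  [0]=0x18  [1]=0x4f  [2]=0x10  [3]=0xe4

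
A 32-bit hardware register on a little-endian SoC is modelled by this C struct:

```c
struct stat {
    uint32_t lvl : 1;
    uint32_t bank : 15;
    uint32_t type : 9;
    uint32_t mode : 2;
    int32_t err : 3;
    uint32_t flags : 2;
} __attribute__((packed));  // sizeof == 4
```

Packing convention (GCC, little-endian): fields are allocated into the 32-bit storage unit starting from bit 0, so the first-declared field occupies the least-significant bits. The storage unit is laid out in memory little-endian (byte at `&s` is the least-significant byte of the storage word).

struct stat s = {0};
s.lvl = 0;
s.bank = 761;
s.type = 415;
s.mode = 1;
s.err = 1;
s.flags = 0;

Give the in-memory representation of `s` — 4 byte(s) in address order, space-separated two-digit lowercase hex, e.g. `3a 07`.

f2 05 9f 0b

lvl:1 = 0 → 0x0 << 0 → word 0x00000000
bank:15 = 761 → 0x2f9 << 1 → word 0x000005f2
type:9 = 415 → 0x19f << 16 → word 0x019f05f2
mode:2 = 1 → 0x1 << 25 → word 0x039f05f2
err:3 = 1 → 0x1 << 27 → word 0x0b9f05f2
flags:2 = 0 → 0x0 << 30 → word 0x0b9f05f2
word = 0x0b9f05f2 → little-endian bytes:
  [0]=0xf2  [1]=0x05  [2]=0x9f  [3]=0x0b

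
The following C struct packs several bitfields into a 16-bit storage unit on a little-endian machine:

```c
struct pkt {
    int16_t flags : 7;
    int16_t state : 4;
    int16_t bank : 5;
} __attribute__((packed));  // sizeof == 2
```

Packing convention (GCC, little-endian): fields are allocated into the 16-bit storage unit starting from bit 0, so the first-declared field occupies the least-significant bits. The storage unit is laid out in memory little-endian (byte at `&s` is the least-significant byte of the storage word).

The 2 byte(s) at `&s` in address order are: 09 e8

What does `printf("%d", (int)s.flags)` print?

[0]=0x09 [1]=0xe8 (little-endian) → word 0xe809
flags:7 @ bit 0 → (0xe809>>0)&0x7f = 0x9  ←
state:4 @ bit 7 → (0xe809>>7)&0xf = 0x0
bank:5 @ bit 11 → (0xe809>>11)&0x1f = 0x1d
flags signed 7b, MSB=0: value = 9

9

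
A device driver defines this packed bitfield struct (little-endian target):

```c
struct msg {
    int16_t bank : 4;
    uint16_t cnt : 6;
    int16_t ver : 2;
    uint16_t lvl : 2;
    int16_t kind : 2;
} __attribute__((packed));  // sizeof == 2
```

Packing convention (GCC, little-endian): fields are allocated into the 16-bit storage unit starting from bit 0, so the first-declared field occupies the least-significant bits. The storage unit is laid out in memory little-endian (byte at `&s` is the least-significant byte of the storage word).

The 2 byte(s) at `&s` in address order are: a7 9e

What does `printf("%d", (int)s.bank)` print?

[0]=0xa7 [1]=0x9e (little-endian) → word 0x9ea7
bank:4 @ bit 0 → (0x9ea7>>0)&0xf = 0x7  ←
cnt:6 @ bit 4 → (0x9ea7>>4)&0x3f = 0x2a
ver:2 @ bit 10 → (0x9ea7>>10)&0x3 = 0x3
lvl:2 @ bit 12 → (0x9ea7>>12)&0x3 = 0x1
kind:2 @ bit 14 → (0x9ea7>>14)&0x3 = 0x2
bank signed 4b, MSB=0: value = 7

7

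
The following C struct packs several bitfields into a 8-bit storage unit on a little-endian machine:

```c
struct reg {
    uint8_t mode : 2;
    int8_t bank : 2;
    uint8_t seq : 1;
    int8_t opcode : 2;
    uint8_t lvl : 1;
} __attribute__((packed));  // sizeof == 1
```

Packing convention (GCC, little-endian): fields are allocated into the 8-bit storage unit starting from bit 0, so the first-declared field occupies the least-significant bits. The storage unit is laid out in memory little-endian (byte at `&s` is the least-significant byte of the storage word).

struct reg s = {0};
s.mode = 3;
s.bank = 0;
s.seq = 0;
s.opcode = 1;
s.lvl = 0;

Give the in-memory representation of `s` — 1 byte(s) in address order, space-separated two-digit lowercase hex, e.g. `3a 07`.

mode (2b) val=3 bits=0x3 at bit 0: 0x03
bank (2b) val=0 bits=0x0 at bit 2: 0x03
seq (1b) val=0 bits=0x0 at bit 4: 0x03
opcode (2b) val=1 bits=0x1 at bit 5: 0x23
lvl (1b) val=0 bits=0x0 at bit 7: 0x23
word = 0x23 → little-endian bytes:
  [0]=0x23

23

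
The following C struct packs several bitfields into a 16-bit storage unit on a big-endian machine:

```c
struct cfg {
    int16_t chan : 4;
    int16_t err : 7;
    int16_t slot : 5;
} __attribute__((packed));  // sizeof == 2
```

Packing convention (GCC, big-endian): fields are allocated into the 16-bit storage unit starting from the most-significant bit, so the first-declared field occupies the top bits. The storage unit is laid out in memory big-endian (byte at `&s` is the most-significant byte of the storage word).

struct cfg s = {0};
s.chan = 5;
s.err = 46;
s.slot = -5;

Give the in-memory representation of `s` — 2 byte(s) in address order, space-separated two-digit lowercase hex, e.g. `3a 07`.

chan:4 = 5 → 0x5 << 12 → word 0x5000
err:7 = 46 → 0x2e << 5 → word 0x55c0
slot:5 = -5 → 0x1b << 0 → word 0x55db
word = 0x55db → big-endian bytes:
  [0]=0x55  [1]=0xdb

55 db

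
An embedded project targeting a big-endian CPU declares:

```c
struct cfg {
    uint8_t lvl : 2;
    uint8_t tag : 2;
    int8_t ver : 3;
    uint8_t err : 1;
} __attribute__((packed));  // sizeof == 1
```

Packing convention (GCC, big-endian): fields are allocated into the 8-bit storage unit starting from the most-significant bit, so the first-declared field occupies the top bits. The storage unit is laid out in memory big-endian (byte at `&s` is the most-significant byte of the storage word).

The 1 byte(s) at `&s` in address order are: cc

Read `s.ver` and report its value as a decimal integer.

[0]=0xcc (big-endian) → word 0xcc
lvl [6+:2] = (word>>6) & 0x3 = 3
tag [4+:2] = (word>>4) & 0x3 = 0
ver [1+:3] = (word>>1) & 0x7 = 6  ←
err [0+:1] = (word>>0) & 0x1 = 0
ver signed 3b, MSB=1: 6 - 8 = -2

-2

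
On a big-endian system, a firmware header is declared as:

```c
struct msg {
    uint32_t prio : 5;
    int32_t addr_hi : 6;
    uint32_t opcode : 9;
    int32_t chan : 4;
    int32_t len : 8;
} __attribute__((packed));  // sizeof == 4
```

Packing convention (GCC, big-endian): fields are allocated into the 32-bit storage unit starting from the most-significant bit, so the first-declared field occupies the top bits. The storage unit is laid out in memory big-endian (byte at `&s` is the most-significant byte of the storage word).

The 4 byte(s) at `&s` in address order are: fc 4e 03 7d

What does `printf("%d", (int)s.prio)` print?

[0]=0xfc [1]=0x4e [2]=0x03 [3]=0x7d (big-endian) → word 0xfc4e037d
prio [27+:5] = (word>>27) & 0x1f = 31  ←
addr_hi [21+:6] = (word>>21) & 0x3f = 34
opcode [12+:9] = (word>>12) & 0x1ff = 224
chan [8+:4] = (word>>8) & 0xf = 3
len [0+:8] = (word>>0) & 0xff = 125

31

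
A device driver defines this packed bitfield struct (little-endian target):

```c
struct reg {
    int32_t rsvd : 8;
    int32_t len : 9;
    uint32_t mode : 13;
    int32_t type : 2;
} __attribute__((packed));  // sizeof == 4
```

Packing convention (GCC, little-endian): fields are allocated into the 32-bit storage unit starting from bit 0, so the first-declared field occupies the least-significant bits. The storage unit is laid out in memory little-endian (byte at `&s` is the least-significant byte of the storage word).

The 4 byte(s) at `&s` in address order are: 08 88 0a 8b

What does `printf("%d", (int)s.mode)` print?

[0]=0x08 [1]=0x88 [2]=0x0a [3]=0x8b (little-endian) → word 0x8b0a8808
rsvd:8 @ bit 0 → (0x8b0a8808>>0)&0xff = 0x8
len:9 @ bit 8 → (0x8b0a8808>>8)&0x1ff = 0x88
mode:13 @ bit 17 → (0x8b0a8808>>17)&0x1fff = 0x585  ←
type:2 @ bit 30 → (0x8b0a8808>>30)&0x3 = 0x2

1413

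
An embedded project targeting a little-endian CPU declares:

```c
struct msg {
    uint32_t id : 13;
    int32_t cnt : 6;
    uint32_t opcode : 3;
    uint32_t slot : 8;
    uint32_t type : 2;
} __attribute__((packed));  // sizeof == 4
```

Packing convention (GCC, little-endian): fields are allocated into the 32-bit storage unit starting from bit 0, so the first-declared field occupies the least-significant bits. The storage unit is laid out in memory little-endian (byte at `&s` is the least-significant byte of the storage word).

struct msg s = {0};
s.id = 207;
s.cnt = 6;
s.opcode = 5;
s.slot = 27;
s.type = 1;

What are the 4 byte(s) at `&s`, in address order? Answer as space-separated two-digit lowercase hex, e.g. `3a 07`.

cf c0 e8 46

[0+:13] id=207 & 0x1fff = 0xcf; word=0x000000cf
[13+:6] cnt=6 & 0x3f = 0x6; word=0x0000c0cf
[19+:3] opcode=5 & 0x7 = 0x5; word=0x0028c0cf
[22+:8] slot=27 & 0xff = 0x1b; word=0x06e8c0cf
[30+:2] type=1 & 0x3 = 0x1; word=0x46e8c0cf
word = 0x46e8c0cf → little-endian bytes:
  [0]=0xcf  [1]=0xc0  [2]=0xe8  [3]=0x46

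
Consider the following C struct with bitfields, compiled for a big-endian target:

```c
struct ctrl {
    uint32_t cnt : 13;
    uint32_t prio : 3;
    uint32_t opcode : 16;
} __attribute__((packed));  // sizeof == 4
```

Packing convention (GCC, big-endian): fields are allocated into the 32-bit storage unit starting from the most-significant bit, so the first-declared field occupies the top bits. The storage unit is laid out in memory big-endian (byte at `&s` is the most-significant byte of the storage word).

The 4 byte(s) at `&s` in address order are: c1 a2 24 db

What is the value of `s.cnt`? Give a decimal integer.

6196

[0]=0xc1 [1]=0xa2 [2]=0x24 [3]=0xdb (big-endian) → word 0xc1a224db
cnt:13 @ bit 19 → (0xc1a224db>>19)&0x1fff = 0x1834  ←
prio:3 @ bit 16 → (0xc1a224db>>16)&0x7 = 0x2
opcode:16 @ bit 0 → (0xc1a224db>>0)&0xffff = 0x24db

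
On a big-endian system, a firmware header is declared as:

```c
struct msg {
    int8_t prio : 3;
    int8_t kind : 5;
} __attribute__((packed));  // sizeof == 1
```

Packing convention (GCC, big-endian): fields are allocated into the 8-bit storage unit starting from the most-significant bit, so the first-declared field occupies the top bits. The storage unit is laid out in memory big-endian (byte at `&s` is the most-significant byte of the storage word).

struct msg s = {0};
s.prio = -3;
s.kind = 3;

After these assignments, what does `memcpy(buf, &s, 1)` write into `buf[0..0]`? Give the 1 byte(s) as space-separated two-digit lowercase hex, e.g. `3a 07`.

a3

[5+:3] prio=-3 & 0x7 = 0x5; word=0xa0
[0+:5] kind=3 & 0x1f = 0x3; word=0xa3
word = 0xa3 → big-endian bytes:
  [0]=0xa3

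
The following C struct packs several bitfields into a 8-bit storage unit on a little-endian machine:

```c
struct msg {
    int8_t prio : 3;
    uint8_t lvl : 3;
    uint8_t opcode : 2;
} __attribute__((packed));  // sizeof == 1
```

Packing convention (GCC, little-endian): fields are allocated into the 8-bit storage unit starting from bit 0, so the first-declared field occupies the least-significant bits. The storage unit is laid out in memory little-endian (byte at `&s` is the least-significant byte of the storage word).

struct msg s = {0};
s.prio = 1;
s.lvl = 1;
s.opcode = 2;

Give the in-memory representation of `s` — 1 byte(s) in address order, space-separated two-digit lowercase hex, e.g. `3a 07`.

89

[0+:3] prio=1 & 0x7 = 0x1; word=0x01
[3+:3] lvl=1 & 0x7 = 0x1; word=0x09
[6+:2] opcode=2 & 0x3 = 0x2; word=0x89
word = 0x89 → little-endian bytes:
  [0]=0x89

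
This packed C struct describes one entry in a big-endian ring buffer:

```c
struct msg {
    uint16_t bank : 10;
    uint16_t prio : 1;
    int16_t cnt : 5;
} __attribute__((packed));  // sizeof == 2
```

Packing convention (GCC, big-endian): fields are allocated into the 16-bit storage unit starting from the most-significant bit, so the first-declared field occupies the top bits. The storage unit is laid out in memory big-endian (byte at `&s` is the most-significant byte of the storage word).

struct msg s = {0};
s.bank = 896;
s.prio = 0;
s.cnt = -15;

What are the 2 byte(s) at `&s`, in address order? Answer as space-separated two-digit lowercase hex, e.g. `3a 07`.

e0 11

bank (10b) val=896 bits=0x380 at bit 6: 0xe000
prio (1b) val=0 bits=0x0 at bit 5: 0xe000
cnt (5b) val=-15 bits=0x11 at bit 0: 0xe011
word = 0xe011 → big-endian bytes:
  [0]=0xe0  [1]=0x11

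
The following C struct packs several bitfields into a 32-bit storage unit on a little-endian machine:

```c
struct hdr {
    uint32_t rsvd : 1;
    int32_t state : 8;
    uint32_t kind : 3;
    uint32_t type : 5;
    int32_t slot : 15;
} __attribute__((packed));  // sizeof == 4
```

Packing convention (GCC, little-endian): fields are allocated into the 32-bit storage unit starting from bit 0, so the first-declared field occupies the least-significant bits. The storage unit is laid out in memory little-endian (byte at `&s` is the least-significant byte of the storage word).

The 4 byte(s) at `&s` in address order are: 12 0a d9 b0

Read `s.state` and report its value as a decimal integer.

9

[0]=0x12 [1]=0x0a [2]=0xd9 [3]=0xb0 (little-endian) → word 0xb0d90a12
rsvd [0+:1] = (word>>0) & 0x1 = 0
state [1+:8] = (word>>1) & 0xff = 9  ←
kind [9+:3] = (word>>9) & 0x7 = 5
type [12+:5] = (word>>12) & 0x1f = 16
slot [17+:15] = (word>>17) & 0x7fff = 22636
state signed 8b, MSB=0: value = 9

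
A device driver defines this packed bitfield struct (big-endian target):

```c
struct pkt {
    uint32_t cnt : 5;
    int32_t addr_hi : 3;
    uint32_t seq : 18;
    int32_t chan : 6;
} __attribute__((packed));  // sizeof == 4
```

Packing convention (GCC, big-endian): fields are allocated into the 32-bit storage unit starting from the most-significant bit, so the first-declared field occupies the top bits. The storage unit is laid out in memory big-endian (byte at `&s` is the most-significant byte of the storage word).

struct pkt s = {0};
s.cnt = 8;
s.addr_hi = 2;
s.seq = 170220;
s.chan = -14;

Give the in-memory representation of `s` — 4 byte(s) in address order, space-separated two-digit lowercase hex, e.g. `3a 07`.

42 a6 3b 32

cnt:5 = 8 → 0x8 << 27 → word 0x40000000
addr_hi:3 = 2 → 0x2 << 24 → word 0x42000000
seq:18 = 170220 → 0x298ec << 6 → word 0x42a63b00
chan:6 = -14 → 0x32 << 0 → word 0x42a63b32
word = 0x42a63b32 → big-endian bytes:
  [0]=0x42  [1]=0xa6  [2]=0x3b  [3]=0x32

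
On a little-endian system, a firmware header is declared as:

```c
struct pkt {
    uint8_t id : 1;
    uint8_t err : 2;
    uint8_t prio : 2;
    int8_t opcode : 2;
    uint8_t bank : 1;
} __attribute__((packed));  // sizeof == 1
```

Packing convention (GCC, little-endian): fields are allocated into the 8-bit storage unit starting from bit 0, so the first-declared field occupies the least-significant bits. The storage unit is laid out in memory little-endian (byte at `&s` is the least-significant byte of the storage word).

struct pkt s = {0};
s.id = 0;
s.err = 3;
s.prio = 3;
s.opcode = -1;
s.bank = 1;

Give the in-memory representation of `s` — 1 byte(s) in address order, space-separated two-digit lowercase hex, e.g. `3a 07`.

[0+:1] id=0 & 0x1 = 0x0; word=0x00
[1+:2] err=3 & 0x3 = 0x3; word=0x06
[3+:2] prio=3 & 0x3 = 0x3; word=0x1e
[5+:2] opcode=-1 & 0x3 = 0x3; word=0x7e
[7+:1] bank=1 & 0x1 = 0x1; word=0xfe
word = 0xfe → little-endian bytes:
  [0]=0xfe

fe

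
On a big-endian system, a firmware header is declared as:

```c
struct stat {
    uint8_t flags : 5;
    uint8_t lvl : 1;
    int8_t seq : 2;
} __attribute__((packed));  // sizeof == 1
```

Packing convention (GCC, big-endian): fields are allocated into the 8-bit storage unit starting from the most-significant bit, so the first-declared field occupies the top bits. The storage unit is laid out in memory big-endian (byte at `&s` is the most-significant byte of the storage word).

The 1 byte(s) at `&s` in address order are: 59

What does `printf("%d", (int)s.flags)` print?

[0]=0x59 (big-endian) → word 0x59
flags:5 @ bit 3 → (0x59>>3)&0x1f = 0xb  ←
lvl:1 @ bit 2 → (0x59>>2)&0x1 = 0x0
seq:2 @ bit 0 → (0x59>>0)&0x3 = 0x1

11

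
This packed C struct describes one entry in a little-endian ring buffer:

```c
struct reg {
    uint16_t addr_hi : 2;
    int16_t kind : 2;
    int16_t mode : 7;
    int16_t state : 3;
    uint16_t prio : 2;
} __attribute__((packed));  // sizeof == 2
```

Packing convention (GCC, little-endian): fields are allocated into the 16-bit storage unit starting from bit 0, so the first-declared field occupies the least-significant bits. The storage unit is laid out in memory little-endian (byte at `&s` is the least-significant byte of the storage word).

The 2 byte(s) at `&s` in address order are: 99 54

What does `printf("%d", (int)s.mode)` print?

-55

[0]=0x99 [1]=0x54 (little-endian) → word 0x5499
addr_hi [0+:2] = (word>>0) & 0x3 = 1
kind [2+:2] = (word>>2) & 0x3 = 2
mode [4+:7] = (word>>4) & 0x7f = 73  ←
state [11+:3] = (word>>11) & 0x7 = 2
prio [14+:2] = (word>>14) & 0x3 = 1
mode signed 7b, MSB=1: 73 - 128 = -55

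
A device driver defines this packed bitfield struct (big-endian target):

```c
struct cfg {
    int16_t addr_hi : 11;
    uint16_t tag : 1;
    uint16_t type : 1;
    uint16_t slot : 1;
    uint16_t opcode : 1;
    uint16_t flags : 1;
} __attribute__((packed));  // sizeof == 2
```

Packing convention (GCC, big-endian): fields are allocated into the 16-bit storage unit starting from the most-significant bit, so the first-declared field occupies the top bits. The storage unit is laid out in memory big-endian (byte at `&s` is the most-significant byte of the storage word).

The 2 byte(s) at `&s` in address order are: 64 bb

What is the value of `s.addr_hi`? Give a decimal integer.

[0]=0x64 [1]=0xbb (big-endian) → word 0x64bb
addr_hi [5+:11] = (word>>5) & 0x7ff = 805  ←
tag [4+:1] = (word>>4) & 0x1 = 1
type [3+:1] = (word>>3) & 0x1 = 1
slot [2+:1] = (word>>2) & 0x1 = 0
opcode [1+:1] = (word>>1) & 0x1 = 1
flags [0+:1] = (word>>0) & 0x1 = 1
addr_hi signed 11b, MSB=0: value = 805

805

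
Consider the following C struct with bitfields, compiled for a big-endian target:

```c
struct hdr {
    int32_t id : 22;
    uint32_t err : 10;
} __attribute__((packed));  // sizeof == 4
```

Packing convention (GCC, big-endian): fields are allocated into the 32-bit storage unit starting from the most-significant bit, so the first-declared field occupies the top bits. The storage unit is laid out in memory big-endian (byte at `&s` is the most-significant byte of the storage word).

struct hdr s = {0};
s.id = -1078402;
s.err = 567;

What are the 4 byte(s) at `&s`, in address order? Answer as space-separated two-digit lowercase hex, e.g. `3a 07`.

be 2d fa 37

[10+:22] id=-1078402 & 0x3fffff = 0x2f8b7e; word=0xbe2df800
[0+:10] err=567 & 0x3ff = 0x237; word=0xbe2dfa37
word = 0xbe2dfa37 → big-endian bytes:
  [0]=0xbe  [1]=0x2d  [2]=0xfa  [3]=0x37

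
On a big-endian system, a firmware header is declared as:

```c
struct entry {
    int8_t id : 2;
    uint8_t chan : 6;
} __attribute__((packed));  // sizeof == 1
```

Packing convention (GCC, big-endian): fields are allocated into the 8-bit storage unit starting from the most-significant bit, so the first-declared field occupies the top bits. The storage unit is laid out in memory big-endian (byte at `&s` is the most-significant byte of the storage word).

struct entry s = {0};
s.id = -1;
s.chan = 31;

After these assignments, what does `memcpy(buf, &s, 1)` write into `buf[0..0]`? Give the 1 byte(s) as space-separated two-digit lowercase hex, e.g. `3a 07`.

df

[6+:2] id=-1 & 0x3 = 0x3; word=0xc0
[0+:6] chan=31 & 0x3f = 0x1f; word=0xdf
word = 0xdf → big-endian bytes:
  [0]=0xdf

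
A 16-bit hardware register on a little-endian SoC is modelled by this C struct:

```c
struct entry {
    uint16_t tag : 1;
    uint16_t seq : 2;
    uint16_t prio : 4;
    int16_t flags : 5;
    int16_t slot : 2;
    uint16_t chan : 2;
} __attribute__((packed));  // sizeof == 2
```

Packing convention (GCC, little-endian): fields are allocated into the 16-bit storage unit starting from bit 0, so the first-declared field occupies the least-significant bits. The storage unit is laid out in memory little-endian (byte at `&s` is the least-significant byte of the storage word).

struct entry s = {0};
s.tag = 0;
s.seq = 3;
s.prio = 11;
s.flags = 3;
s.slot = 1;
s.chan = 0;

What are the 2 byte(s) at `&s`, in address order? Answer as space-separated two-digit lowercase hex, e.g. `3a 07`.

[0+:1] tag=0 & 0x1 = 0x0; word=0x0000
[1+:2] seq=3 & 0x3 = 0x3; word=0x0006
[3+:4] prio=11 & 0xf = 0xb; word=0x005e
[7+:5] flags=3 & 0x1f = 0x3; word=0x01de
[12+:2] slot=1 & 0x3 = 0x1; word=0x11de
[14+:2] chan=0 & 0x3 = 0x0; word=0x11de
word = 0x11de → little-endian bytes:
  [0]=0xde  [1]=0x11

de 11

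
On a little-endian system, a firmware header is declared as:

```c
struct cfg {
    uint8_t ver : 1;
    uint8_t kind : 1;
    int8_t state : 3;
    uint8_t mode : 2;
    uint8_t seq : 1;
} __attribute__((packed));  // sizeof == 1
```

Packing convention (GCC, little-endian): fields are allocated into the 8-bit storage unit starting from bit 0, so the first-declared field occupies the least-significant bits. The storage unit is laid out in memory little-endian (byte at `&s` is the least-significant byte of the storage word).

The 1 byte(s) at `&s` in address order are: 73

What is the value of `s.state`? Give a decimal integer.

-4

[0]=0x73 (little-endian) → word 0x73
ver:1 @ bit 0 → (0x73>>0)&0x1 = 0x1
kind:1 @ bit 1 → (0x73>>1)&0x1 = 0x1
state:3 @ bit 2 → (0x73>>2)&0x7 = 0x4  ←
mode:2 @ bit 5 → (0x73>>5)&0x3 = 0x3
seq:1 @ bit 7 → (0x73>>7)&0x1 = 0x0
state signed 3b, MSB=1: 4 - 8 = -4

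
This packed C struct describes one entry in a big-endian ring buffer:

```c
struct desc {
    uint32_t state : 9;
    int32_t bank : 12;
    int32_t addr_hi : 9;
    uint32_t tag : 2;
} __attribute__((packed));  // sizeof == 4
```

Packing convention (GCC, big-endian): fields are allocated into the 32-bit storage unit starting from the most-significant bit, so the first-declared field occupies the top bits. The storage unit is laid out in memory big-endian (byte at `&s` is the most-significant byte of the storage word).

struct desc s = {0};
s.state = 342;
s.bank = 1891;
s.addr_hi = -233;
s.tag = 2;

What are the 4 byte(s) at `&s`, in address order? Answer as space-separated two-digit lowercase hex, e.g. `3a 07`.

state (9b) val=342 bits=0x156 at bit 23: 0xab000000
bank (12b) val=1891 bits=0x763 at bit 11: 0xab3b1800
addr_hi (9b) val=-233 bits=0x117 at bit 2: 0xab3b1c5c
tag (2b) val=2 bits=0x2 at bit 0: 0xab3b1c5e
word = 0xab3b1c5e → big-endian bytes:
  [0]=0xab  [1]=0x3b  [2]=0x1c  [3]=0x5e

ab 3b 1c 5e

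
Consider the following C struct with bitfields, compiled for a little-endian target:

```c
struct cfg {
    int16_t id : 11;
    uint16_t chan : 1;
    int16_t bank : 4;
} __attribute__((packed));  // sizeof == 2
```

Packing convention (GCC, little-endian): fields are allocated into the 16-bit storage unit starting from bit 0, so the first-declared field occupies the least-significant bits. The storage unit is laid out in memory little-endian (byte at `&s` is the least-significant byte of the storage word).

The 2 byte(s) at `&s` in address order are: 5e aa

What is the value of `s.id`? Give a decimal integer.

606

[0]=0x5e [1]=0xaa (little-endian) → word 0xaa5e
id:11 @ bit 0 → (0xaa5e>>0)&0x7ff = 0x25e  ←
chan:1 @ bit 11 → (0xaa5e>>11)&0x1 = 0x1
bank:4 @ bit 12 → (0xaa5e>>12)&0xf = 0xa
id signed 11b, MSB=0: value = 606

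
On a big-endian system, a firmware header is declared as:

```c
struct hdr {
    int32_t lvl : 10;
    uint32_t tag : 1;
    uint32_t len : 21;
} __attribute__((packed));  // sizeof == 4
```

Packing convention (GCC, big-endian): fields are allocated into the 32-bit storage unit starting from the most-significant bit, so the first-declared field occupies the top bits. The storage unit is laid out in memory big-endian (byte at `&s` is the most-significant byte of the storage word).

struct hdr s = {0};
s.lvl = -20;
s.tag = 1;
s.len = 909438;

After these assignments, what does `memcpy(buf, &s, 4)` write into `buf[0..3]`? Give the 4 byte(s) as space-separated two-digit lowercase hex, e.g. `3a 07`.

fb 2d e0 7e

lvl:10 = -20 → 0x3ec << 22 → word 0xfb000000
tag:1 = 1 → 0x1 << 21 → word 0xfb200000
len:21 = 909438 → 0xde07e << 0 → word 0xfb2de07e
word = 0xfb2de07e → big-endian bytes:
  [0]=0xfb  [1]=0x2d  [2]=0xe0  [3]=0x7e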